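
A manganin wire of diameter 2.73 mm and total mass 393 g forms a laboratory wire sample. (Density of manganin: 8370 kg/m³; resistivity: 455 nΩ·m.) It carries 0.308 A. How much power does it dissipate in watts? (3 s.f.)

0.0591 W

ρ = 455 nΩ·m = 4.55×10^-7 Ω·m
A = π(d/2)² = π(1.3650e-03 m)² = 5.8535e-06 m²
L = m/(density·A) = 0.393/(8370×5.8535e-06) = 8.021 m
R = ρL/A = (4.55×10^-7)(8.021)/(5.8535e-06) = 0.6235 Ω
P = I²R = (0.308)² × 0.6235 = 0.0591 W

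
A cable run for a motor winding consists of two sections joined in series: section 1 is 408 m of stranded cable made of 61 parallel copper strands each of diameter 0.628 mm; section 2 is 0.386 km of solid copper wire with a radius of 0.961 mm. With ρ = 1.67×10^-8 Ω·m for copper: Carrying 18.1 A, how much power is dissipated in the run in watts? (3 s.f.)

846 W

Section 1: A_strand = π(3.1400e-04)² = 3.097e-07 m²; R₁ = ρL/(N·A_s) = (1.67×10^-8)(408)/(61×3.097e-07) = 0.3606 Ω
Section 2: A = πr² = π(9.6100e-04 m)² = 2.901e-06 m²
R₂ = (1.67×10^-8)(386)/(2.901e-06) = 2.222 Ω
R = R₁ + R₂ = 2.582 Ω
P = I²R = (18.1)² × 2.582 = 846 W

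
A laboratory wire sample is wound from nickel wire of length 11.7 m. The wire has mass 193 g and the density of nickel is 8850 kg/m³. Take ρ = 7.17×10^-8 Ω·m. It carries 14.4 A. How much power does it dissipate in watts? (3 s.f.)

A = m/(density·L) = 0.193/(8850×11.7) = 1.8639e-06 m²
R = ρL/A = (7.17×10^-8)(11.7)/(1.8639e-06) = 0.4501 Ω
P = I²R = (14.4)² × 0.4501 = 93.3 W

93.3 W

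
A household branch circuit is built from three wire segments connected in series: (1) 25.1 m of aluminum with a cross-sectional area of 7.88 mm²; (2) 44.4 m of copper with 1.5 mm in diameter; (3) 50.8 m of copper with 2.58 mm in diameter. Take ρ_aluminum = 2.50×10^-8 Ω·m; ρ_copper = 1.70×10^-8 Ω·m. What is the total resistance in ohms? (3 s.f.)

0.672 Ω

Seg 1: A = 7.88 mm² = 7.880e-06 m²
R_1 = (2.50×10^-8)(25.1)/(7.880e-06) = 0.07963 Ω
Seg 2: A = π(d/2)² = π(7.5000e-04 m)² = 1.767e-06 m²
R_2 = (1.70×10^-8)(44.4)/(1.767e-06) = 0.4271 Ω
Seg 3: A = π(d/2)² = π(1.2900e-03 m)² = 5.228e-06 m²
R_3 = (1.70×10^-8)(50.8)/(5.228e-06) = 0.1652 Ω
R_total = R_1 + R_2 + R_3 = 0.672 Ω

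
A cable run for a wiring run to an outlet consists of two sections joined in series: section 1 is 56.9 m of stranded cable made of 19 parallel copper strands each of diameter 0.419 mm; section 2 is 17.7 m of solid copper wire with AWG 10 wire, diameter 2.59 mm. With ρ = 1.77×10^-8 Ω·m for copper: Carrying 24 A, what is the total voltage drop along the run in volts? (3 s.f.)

10.7 V

Section 1: A_strand = π(2.0950e-04)² = 1.379e-07 m²; R₁ = ρL/(N·A_s) = (1.77×10^-8)(56.9)/(19×1.379e-07) = 0.3844 Ω
Section 2: A = π(2.59/2 mm)² = π(1.2950e-03 m)² = 5.269e-06 m²
R₂ = (1.77×10^-8)(17.7)/(5.269e-06) = 0.05946 Ω
R = R₁ + R₂ = 0.4439 Ω
V = IR = 24 × 0.4439 = 10.7 V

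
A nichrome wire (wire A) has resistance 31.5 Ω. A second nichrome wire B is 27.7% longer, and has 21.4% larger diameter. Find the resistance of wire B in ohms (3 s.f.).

R ∝ L/d², so R_B/R_A = (1 + 27.7/100) × (1 + 21.4/100)⁻²
= 1.277 × 0.6785 = 0.8665
R_B = 0.8665 × 31.5 = 27.3 Ω

27.3 Ω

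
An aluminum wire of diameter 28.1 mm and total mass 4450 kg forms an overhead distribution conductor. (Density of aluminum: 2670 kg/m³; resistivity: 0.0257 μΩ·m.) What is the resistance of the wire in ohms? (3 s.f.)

0.111 Ω

ρ = 0.0257 μΩ·m = 2.57×10^-8 Ω·m
A = π(d/2)² = π(1.4050e-02 m)² = 6.2016e-04 m²
L = m/(density·A) = 4450/(2670×6.2016e-04) = 2687 m
R = ρL/A = (2.57×10^-8)(2687)/(6.2016e-04) = 0.111 Ω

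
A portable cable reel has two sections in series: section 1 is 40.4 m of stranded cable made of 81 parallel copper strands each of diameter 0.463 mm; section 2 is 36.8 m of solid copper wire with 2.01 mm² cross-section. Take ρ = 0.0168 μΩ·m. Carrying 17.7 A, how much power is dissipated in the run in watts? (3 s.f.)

112 W

ρ = 0.0168 μΩ·m = 1.68×10^-8 Ω·m
Section 1: A_strand = π(2.3150e-04)² = 1.684e-07 m²; R₁ = ρL/(N·A_s) = (1.68×10^-8)(40.4)/(81×1.684e-07) = 0.04977 Ω
Section 2: A = 2.01 mm² = 2.010e-06 m²
R₂ = (1.68×10^-8)(36.8)/(2.010e-06) = 0.3076 Ω
R = R₁ + R₂ = 0.3574 Ω
P = I²R = (17.7)² × 0.3574 = 112 W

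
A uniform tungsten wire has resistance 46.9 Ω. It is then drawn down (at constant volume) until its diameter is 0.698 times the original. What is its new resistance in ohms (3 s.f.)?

Volume constant ⇒ L' = L/r² with r = 0.698. R' = ρL'/A' = ρ(L/r²)/(πr²d₀²/4) = R/r⁴.
R' = 4.213 × 46.9 = 198 Ω

198 Ω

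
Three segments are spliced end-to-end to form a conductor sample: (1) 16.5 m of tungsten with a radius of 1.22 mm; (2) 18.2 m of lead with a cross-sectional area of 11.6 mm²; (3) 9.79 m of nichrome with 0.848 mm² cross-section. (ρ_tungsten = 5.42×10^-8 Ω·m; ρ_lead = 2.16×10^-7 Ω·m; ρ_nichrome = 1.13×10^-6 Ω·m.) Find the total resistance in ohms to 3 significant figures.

13.6 Ω

Seg 1: A = πr² = π(1.2200e-03 m)² = 4.676e-06 m²
R_1 = (5.42×10^-8)(16.5)/(4.676e-06) = 0.1913 Ω
Seg 2: A = 11.6 mm² = 1.160e-05 m²
R_2 = (2.16×10^-7)(18.2)/(1.160e-05) = 0.3389 Ω
Seg 3: A = 0.848 mm² = 8.480e-07 m²
R_3 = (1.13×10^-6)(9.79)/(8.480e-07) = 13.05 Ω
R_total = R_1 + R_2 + R_3 = 13.6 Ω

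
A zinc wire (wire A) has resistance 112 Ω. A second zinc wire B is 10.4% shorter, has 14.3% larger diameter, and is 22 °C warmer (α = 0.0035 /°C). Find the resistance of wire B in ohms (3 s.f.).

R ∝ ρL/d² with ρ ∝ (1+αΔT), so R_B/R_A = (1 − 10.4/100) × (1 + 14.3/100)⁻² × (1 + 0.0035×22)
= 0.896 × 0.7654 × 1.077 = 0.7386
R_B = 0.7386 × 112 = 82.7 Ω

82.7 Ω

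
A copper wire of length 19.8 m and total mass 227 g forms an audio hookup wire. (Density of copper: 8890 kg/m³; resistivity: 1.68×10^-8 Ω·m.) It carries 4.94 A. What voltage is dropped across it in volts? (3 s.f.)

A = m/(density·L) = 0.227/(8890×19.8) = 1.2896e-06 m²
R = ρL/A = (1.68×10^-8)(19.8)/(1.2896e-06) = 0.2579 Ω
V = IR = 4.94 × 0.2579 = 1.27 V

1.27 V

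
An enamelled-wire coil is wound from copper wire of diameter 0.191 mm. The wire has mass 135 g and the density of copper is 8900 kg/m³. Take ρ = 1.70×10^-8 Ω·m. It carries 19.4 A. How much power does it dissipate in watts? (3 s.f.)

A = π(d/2)² = π(9.5500e-05 m)² = 2.8652e-08 m²
L = m/(density·A) = 0.135/(8900×2.8652e-08) = 529.4 m
R = ρL/A = (1.70×10^-8)(529.4)/(2.8652e-08) = 314.1 Ω
P = I²R = (19.4)² × 314.1 = 1.18×10^5 W

1.18×10^5 W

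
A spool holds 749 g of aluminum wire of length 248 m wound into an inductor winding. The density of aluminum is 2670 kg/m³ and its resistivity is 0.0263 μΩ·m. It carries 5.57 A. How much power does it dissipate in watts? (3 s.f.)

ρ = 0.0263 μΩ·m = 2.63×10^-8 Ω·m
A = m/(density·L) = 0.749/(2670×248) = 1.1311e-06 m²
R = ρL/A = (2.63×10^-8)(248)/(1.1311e-06) = 5.766 Ω
P = I²R = (5.57)² × 5.766 = 179 W

179 W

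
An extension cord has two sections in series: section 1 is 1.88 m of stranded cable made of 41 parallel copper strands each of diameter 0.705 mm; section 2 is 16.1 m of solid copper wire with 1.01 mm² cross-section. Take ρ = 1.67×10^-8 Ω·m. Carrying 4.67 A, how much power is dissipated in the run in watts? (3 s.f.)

5.85 W

Section 1: A_strand = π(3.5250e-04)² = 3.904e-07 m²; R₁ = ρL/(N·A_s) = (1.67×10^-8)(1.88)/(41×3.904e-07) = 0.001962 Ω
Section 2: A = 1.01 mm² = 1.010e-06 m²
R₂ = (1.67×10^-8)(16.1)/(1.010e-06) = 0.2662 Ω
R = R₁ + R₂ = 0.2682 Ω
P = I²R = (4.67)² × 0.2682 = 5.85 W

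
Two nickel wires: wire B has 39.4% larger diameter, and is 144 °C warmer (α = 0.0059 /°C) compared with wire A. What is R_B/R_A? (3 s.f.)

R ∝ ρL/d² with ρ ∝ (1+αΔT), so R_B/R_A = (1 + 39.4/100)⁻² × (1 + 0.0059×144)
= 0.5146 × 1.85 = 0.952

0.952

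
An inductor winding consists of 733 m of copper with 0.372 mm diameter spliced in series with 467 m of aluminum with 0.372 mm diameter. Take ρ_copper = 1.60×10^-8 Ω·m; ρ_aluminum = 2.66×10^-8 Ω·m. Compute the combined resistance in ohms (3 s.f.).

Segment 1: A = π(d/2)² = π(1.8600e-04 m)² = 1.087e-07 m²
R₁ = ρL/A = (1.60×10^-8)(733)/(1.087e-07) = 107.9 Ω
R₂ = (2.66×10^-8)(467)/(1.087e-07) = 114.3 Ω
R = R₁ + R₂ = 222 Ω

222 Ω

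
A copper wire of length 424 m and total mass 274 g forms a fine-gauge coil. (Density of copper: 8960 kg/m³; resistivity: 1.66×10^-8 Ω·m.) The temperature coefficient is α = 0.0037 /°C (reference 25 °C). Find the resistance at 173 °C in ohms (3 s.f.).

A = m/(density·L) = 0.274/(8960×424) = 7.2123e-08 m²
R = ρL/A = (1.66×10^-8)(424)/(7.2123e-08) = 97.59 Ω
R(173 °C) = 97.59 × (1 + 0.0037×148) = 151 Ω

151 Ω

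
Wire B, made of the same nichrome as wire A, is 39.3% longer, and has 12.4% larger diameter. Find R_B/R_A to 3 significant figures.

R ∝ L/d², so R_B/R_A = (1 + 39.3/100) × (1 + 12.4/100)⁻²
= 1.393 × 0.7915 = 1.10

1.10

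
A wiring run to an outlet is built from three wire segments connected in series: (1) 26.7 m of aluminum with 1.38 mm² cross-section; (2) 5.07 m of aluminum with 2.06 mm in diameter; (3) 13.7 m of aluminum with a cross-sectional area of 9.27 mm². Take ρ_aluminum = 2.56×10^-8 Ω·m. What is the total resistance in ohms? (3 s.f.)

0.572 Ω

Seg 1: A = 1.38 mm² = 1.380e-06 m²
R_1 = (2.56×10^-8)(26.7)/(1.380e-06) = 0.4953 Ω
Seg 2: A = π(d/2)² = π(1.0300e-03 m)² = 3.333e-06 m²
R_2 = (2.56×10^-8)(5.07)/(3.333e-06) = 0.03894 Ω
Seg 3: A = 9.27 mm² = 9.270e-06 m²
R_3 = (2.56×10^-8)(13.7)/(9.270e-06) = 0.03783 Ω
R_total = R_1 + R_2 + R_3 = 0.572 Ω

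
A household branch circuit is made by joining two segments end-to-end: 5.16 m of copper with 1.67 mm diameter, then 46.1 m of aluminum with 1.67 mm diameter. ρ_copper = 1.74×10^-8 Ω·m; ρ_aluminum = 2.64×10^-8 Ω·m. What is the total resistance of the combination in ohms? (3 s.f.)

0.597 Ω

Segment 1: A = π(d/2)² = π(8.3500e-04 m)² = 2.190e-06 m²
R₁ = ρL/A = (1.74×10^-8)(5.16)/(2.190e-06) = 0.04099 Ω
R₂ = (2.64×10^-8)(46.1)/(2.190e-06) = 0.5556 Ω
R = R₁ + R₂ = 0.597 Ω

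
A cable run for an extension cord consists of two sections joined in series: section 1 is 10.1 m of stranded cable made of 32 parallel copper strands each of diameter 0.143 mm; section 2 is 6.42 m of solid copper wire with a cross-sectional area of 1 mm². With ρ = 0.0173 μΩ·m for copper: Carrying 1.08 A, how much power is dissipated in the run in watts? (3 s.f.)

0.526 W

ρ = 0.0173 μΩ·m = 1.73×10^-8 Ω·m
Section 1: A_strand = π(7.1500e-05)² = 1.606e-08 m²; R₁ = ρL/(N·A_s) = (1.73×10^-8)(10.1)/(32×1.606e-08) = 0.34 Ω
Section 2: A = 1 mm² = 1.000e-06 m²
R₂ = (1.73×10^-8)(6.42)/(1.000e-06) = 0.1111 Ω
R = R₁ + R₂ = 0.451 Ω
P = I²R = (1.08)² × 0.451 = 0.526 W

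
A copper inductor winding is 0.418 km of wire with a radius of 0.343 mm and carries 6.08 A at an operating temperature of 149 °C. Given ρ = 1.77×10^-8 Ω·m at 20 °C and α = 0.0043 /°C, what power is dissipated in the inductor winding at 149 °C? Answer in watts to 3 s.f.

1150 W

A = πr² = π(3.4300e-04 m)² = 3.696e-07 m²
R₍20₎ = ρL/A = (1.77×10^-8)(418)/(3.696e-07) = 20.02 Ω
R₍149₎ = R₍20₎(1 + αΔT) = 20.02 × (1 + 0.0043×129) = 31.12 Ω
P = I²R = (6.08)² × 31.12 = 1150 W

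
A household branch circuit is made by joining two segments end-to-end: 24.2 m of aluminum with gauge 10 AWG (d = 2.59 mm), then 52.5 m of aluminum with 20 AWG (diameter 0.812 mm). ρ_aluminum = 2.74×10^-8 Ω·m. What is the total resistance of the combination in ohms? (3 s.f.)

2.90 Ω

Segment 1: A = π(2.59/2 mm)² = π(1.2950e-03 m)² = 5.269e-06 m²
R₁ = ρL/A = (2.74×10^-8)(24.2)/(5.269e-06) = 0.1259 Ω
Segment 2: A = π(0.812/2 mm)² = π(4.0600e-04 m)² = 5.178e-07 m²
R₂ = (2.74×10^-8)(52.5)/(5.178e-07) = 2.778 Ω
R = R₁ + R₂ = 2.90 Ω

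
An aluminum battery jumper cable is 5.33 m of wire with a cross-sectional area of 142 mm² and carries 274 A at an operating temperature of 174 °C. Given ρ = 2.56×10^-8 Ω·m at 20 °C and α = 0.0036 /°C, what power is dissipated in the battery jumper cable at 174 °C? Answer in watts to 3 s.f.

112 W

A = 142 mm² = 1.420e-04 m²
R₍20₎ = ρL/A = (2.56×10^-8)(5.33)/(1.420e-04) = 9.609×10^-4 Ω
R₍174₎ = R₍20₎(1 + αΔT) = 9.609×10^-4 × (1 + 0.0036×154) = 0.001494 Ω
P = I²R = (274)² × 0.001494 = 112 W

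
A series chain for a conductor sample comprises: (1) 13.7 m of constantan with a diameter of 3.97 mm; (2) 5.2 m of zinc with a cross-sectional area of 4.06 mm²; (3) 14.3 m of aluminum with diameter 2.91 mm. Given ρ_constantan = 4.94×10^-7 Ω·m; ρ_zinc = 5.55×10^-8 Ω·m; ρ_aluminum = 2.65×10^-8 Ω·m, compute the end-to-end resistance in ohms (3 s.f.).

Seg 1: A = π(d/2)² = π(1.9850e-03 m)² = 1.238e-05 m²
R_1 = (4.94×10^-7)(13.7)/(1.238e-05) = 0.5467 Ω
Seg 2: A = 4.06 mm² = 4.060e-06 m²
R_2 = (5.55×10^-8)(5.2)/(4.060e-06) = 0.07108 Ω
Seg 3: A = π(d/2)² = π(1.4550e-03 m)² = 6.651e-06 m²
R_3 = (2.65×10^-8)(14.3)/(6.651e-06) = 0.05698 Ω
R_total = R_1 + R_2 + R_3 = 0.675 Ω

0.675 Ω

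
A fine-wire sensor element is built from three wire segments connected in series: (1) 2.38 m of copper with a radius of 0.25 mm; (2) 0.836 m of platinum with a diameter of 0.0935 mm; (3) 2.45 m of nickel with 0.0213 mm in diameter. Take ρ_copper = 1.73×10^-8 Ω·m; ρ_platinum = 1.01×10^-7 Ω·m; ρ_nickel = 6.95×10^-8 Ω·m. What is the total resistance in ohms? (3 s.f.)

Seg 1: A = πr² = π(2.5000e-04 m)² = 1.963e-07 m²
R_1 = (1.73×10^-8)(2.38)/(1.963e-07) = 0.2097 Ω
Seg 2: A = π(d/2)² = π(4.6750e-05 m)² = 6.866e-09 m²
R_2 = (1.01×10^-7)(0.836)/(6.866e-09) = 12.3 Ω
Seg 3: A = π(d/2)² = π(1.0650e-05 m)² = 3.563e-10 m²
R_3 = (6.95×10^-8)(2.45)/(3.563e-10) = 477.9 Ω
R_total = R_1 + R_2 + R_3 = 490 Ω

490 Ω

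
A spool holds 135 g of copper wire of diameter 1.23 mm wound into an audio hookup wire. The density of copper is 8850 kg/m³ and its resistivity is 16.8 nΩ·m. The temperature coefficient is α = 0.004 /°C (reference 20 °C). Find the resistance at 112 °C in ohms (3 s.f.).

0.248 Ω

ρ = 16.8 nΩ·m = 1.68×10^-8 Ω·m
A = π(d/2)² = π(6.1500e-04 m)² = 1.1882e-06 m²
L = m/(density·A) = 0.135/(8850×1.1882e-06) = 12.84 m
R = ρL/A = (1.68×10^-8)(12.84)/(1.1882e-06) = 0.1815 Ω
R(112 °C) = 0.1815 × (1 + 0.004×92) = 0.248 Ω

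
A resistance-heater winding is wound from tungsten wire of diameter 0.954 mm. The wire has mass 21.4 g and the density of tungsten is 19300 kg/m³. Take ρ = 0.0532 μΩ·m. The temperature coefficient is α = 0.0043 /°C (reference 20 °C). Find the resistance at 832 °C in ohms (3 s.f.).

ρ = 0.0532 μΩ·m = 5.32×10^-8 Ω·m
A = π(d/2)² = π(4.7700e-04 m)² = 7.1480e-07 m²
L = m/(density·A) = 0.0214/(19300×7.1480e-07) = 1.551 m
R = ρL/A = (5.32×10^-8)(1.551)/(7.1480e-07) = 0.1155 Ω
R(832 °C) = 0.1155 × (1 + 0.0043×812) = 0.519 Ω

0.519 Ω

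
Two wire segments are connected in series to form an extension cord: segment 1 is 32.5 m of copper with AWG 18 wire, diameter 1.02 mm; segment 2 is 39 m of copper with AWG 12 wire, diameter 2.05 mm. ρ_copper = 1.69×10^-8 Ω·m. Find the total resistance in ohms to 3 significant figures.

0.872 Ω

Segment 1: A = π(1.02/2 mm)² = π(5.1000e-04 m)² = 8.171e-07 m²
R₁ = ρL/A = (1.69×10^-8)(32.5)/(8.171e-07) = 0.6722 Ω
Segment 2: A = π(2.05/2 mm)² = π(1.0250e-03 m)² = 3.301e-06 m²
R₂ = (1.69×10^-8)(39)/(3.301e-06) = 0.1997 Ω
R = R₁ + R₂ = 0.872 Ω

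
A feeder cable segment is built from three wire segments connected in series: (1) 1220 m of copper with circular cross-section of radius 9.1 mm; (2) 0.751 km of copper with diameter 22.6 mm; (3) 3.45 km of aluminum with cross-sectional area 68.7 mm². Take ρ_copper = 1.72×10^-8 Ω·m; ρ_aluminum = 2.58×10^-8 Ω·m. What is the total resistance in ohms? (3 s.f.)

Seg 1: A = πr² = π(9.1000e-03 m)² = 2.602e-04 m²
R_1 = (1.72×10^-8)(1220)/(2.602e-04) = 0.08066 Ω
Seg 2: A = π(d/2)² = π(1.1300e-02 m)² = 4.011e-04 m²
R_2 = (1.72×10^-8)(751)/(4.011e-04) = 0.0322 Ω
Seg 3: A = 68.7 mm² = 6.870e-05 m²
R_3 = (2.58×10^-8)(3450)/(6.870e-05) = 1.296 Ω
R_total = R_1 + R_2 + R_3 = 1.41 Ω

1.41 Ω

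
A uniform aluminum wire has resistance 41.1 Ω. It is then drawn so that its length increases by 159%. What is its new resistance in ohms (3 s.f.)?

k = 1 + 159/100 = 2.59; volume constant ⇒ A' = A/k, so R' = k²R.
R' = 6.708 × 41.1 = 276 Ω

276 Ω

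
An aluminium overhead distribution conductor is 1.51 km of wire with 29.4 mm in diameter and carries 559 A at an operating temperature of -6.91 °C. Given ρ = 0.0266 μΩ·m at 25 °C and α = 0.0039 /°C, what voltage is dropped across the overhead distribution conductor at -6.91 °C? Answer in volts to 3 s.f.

29.0 V

ρ = 0.0266 μΩ·m = 2.66×10^-8 Ω·m
A = π(d/2)² = π(1.4700e-02 m)² = 6.789e-04 m²
R₍25₎ = ρL/A = (2.66×10^-8)(1510)/(6.789e-04) = 0.05917 Ω
R₍-6.91₎ = R₍25₎(1 + αΔT) = 0.05917 × (1 + 0.0039×-31.9) = 0.0518 Ω
V = IR = 559 × 0.0518 = 29.0 V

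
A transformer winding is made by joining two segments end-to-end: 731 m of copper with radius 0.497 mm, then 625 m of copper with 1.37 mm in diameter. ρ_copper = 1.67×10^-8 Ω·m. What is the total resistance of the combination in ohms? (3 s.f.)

Segment 1: A = πr² = π(4.9700e-04 m)² = 7.760e-07 m²
R₁ = ρL/A = (1.67×10^-8)(731)/(7.760e-07) = 15.73 Ω
Segment 2: A = π(d/2)² = π(6.8500e-04 m)² = 1.474e-06 m²
R₂ = (1.67×10^-8)(625)/(1.474e-06) = 7.081 Ω
R = R₁ + R₂ = 22.8 Ω

22.8 Ω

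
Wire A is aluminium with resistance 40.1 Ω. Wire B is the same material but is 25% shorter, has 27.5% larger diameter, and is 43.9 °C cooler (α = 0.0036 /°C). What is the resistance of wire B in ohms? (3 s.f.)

15.6 Ω

R ∝ ρL/d² with ρ ∝ (1+αΔT), so R_B/R_A = (1 − 25/100) × (1 + 27.5/100)⁻² × (1 − 0.0036×43.9)
= 0.75 × 0.6151 × 0.842 = 0.3885
R_B = 0.3885 × 40.1 = 15.6 Ω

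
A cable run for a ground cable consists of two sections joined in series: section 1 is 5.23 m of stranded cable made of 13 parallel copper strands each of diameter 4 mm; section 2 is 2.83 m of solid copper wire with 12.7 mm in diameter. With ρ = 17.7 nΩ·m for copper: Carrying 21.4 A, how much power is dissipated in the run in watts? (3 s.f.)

0.441 W

ρ = 17.7 nΩ·m = 1.77×10^-8 Ω·m
Section 1: A_strand = π(2.0000e-03)² = 1.257e-05 m²; R₁ = ρL/(N·A_s) = (1.77×10^-8)(5.23)/(13×1.257e-05) = 5.667×10^-4 Ω
Section 2: A = π(d/2)² = π(6.3500e-03 m)² = 1.267e-04 m²
R₂ = (1.77×10^-8)(2.83)/(1.267e-04) = 3.954×10^-4 Ω
R = R₁ + R₂ = 9.621×10^-4 Ω
P = I²R = (21.4)² × 9.621×10^-4 = 0.441 W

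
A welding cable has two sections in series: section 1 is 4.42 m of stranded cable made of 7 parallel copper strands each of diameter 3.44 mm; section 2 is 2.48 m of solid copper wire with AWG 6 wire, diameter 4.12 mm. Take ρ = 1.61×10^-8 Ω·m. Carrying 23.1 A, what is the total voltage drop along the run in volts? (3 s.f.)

0.0945 V

Section 1: A_strand = π(1.7200e-03)² = 9.294e-06 m²; R₁ = ρL/(N·A_s) = (1.61×10^-8)(4.42)/(7×9.294e-06) = 0.001094 Ω
Section 2: A = π(4.12/2 mm)² = π(2.0600e-03 m)² = 1.333e-05 m²
R₂ = (1.61×10^-8)(2.48)/(1.333e-05) = 0.002995 Ω
R = R₁ + R₂ = 0.004089 Ω
V = IR = 23.1 × 0.004089 = 0.0945 V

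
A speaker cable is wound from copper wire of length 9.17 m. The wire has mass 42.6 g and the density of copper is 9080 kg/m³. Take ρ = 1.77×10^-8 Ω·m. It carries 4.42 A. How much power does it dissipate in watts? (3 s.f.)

6.20 W

A = m/(density·L) = 0.0426/(9080×9.17) = 5.1163e-07 m²
R = ρL/A = (1.77×10^-8)(9.17)/(5.1163e-07) = 0.3172 Ω
P = I²R = (4.42)² × 0.3172 = 6.20 W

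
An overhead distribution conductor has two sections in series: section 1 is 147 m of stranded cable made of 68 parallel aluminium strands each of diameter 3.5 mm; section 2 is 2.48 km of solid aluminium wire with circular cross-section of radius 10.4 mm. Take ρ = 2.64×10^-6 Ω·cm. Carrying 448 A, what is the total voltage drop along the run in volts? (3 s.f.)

89.0 V

ρ = 2.64×10^-6 Ω·cm = 2.64×10^-8 Ω·m
Section 1: A_strand = π(1.7500e-03)² = 9.621e-06 m²; R₁ = ρL/(N·A_s) = (2.64×10^-8)(147)/(68×9.621e-06) = 0.005932 Ω
Section 2: A = πr² = π(1.0400e-02 m)² = 3.398e-04 m²
R₂ = (2.64×10^-8)(2480)/(3.398e-04) = 0.1927 Ω
R = R₁ + R₂ = 0.1986 Ω
V = IR = 448 × 0.1986 = 89.0 V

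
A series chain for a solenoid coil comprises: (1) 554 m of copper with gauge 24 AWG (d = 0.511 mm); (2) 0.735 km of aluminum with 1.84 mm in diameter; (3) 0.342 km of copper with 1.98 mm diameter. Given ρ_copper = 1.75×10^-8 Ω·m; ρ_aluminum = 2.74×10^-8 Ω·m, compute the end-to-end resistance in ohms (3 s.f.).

56.8 Ω

Seg 1: A = π(0.511/2 mm)² = π(2.5550e-04 m)² = 2.051e-07 m²
R_1 = (1.75×10^-8)(554)/(2.051e-07) = 47.27 Ω
Seg 2: A = π(d/2)² = π(9.2000e-04 m)² = 2.659e-06 m²
R_2 = (2.74×10^-8)(735)/(2.659e-06) = 7.574 Ω
Seg 3: A = π(d/2)² = π(9.9000e-04 m)² = 3.079e-06 m²
R_3 = (1.75×10^-8)(342)/(3.079e-06) = 1.944 Ω
R_total = R_1 + R_2 + R_3 = 56.8 Ω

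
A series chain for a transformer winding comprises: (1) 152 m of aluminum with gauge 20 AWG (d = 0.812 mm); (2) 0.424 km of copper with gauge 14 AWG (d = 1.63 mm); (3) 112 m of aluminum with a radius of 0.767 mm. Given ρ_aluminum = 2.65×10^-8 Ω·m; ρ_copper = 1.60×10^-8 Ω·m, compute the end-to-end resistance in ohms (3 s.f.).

Seg 1: A = π(0.812/2 mm)² = π(4.0600e-04 m)² = 5.178e-07 m²
R_1 = (2.65×10^-8)(152)/(5.178e-07) = 7.778 Ω
Seg 2: A = π(1.63/2 mm)² = π(8.1500e-04 m)² = 2.087e-06 m²
R_2 = (1.60×10^-8)(424)/(2.087e-06) = 3.251 Ω
Seg 3: A = πr² = π(7.6700e-04 m)² = 1.848e-06 m²
R_3 = (2.65×10^-8)(112)/(1.848e-06) = 1.606 Ω
R_total = R_1 + R_2 + R_3 = 12.6 Ω

12.6 Ω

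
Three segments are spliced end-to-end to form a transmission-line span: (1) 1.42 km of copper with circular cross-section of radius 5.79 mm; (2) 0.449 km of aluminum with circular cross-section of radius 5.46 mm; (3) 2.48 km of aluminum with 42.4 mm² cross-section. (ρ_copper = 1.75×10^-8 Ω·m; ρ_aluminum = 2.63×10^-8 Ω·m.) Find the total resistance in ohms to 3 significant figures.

Seg 1: A = πr² = π(5.7900e-03 m)² = 1.053e-04 m²
R_1 = (1.75×10^-8)(1420)/(1.053e-04) = 0.2359 Ω
Seg 2: A = πr² = π(5.4600e-03 m)² = 9.366e-05 m²
R_2 = (2.63×10^-8)(449)/(9.366e-05) = 0.1261 Ω
Seg 3: A = 42.4 mm² = 4.240e-05 m²
R_3 = (2.63×10^-8)(2480)/(4.240e-05) = 1.538 Ω
R_total = R_1 + R_2 + R_3 = 1.90 Ω

1.90 Ω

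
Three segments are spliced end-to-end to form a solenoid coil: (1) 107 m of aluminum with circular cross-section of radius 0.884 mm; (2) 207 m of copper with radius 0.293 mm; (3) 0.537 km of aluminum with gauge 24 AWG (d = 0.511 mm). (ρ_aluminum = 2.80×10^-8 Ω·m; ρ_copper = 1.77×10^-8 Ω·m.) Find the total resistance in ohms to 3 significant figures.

88.1 Ω

Seg 1: A = πr² = π(8.8400e-04 m)² = 2.455e-06 m²
R_1 = (2.80×10^-8)(107)/(2.455e-06) = 1.22 Ω
Seg 2: A = πr² = π(2.9300e-04 m)² = 2.697e-07 m²
R_2 = (1.77×10^-8)(207)/(2.697e-07) = 13.58 Ω
Seg 3: A = π(0.511/2 mm)² = π(2.5550e-04 m)² = 2.051e-07 m²
R_3 = (2.80×10^-8)(537)/(2.051e-07) = 73.32 Ω
R_total = R_1 + R_2 + R_3 = 88.1 Ω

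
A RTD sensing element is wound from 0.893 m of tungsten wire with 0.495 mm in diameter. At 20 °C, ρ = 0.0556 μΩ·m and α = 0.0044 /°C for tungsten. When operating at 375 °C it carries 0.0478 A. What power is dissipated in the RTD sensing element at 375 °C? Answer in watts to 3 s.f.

0.00151 W

ρ = 0.0556 μΩ·m = 5.56×10^-8 Ω·m
A = π(d/2)² = π(2.4750e-04 m)² = 1.924e-07 m²
R₍20₎ = ρL/A = (5.56×10^-8)(0.893)/(1.924e-07) = 0.258 Ω
R₍375₎ = R₍20₎(1 + αΔT) = 0.258 × (1 + 0.0044×355) = 0.661 Ω
P = I²R = (0.0478)² × 0.661 = 0.00151 W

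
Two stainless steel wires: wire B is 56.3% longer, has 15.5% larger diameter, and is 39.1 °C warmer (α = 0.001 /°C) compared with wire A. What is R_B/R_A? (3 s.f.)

1.22

R ∝ ρL/d² with ρ ∝ (1+αΔT), so R_B/R_A = (1 + 56.3/100) × (1 + 15.5/100)⁻² × (1 + 0.001×39.1)
= 1.563 × 0.7496 × 1.039 = 1.22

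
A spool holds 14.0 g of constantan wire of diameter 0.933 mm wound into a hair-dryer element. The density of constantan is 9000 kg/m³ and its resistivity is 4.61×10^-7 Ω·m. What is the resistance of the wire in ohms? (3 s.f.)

1.53 Ω

A = π(d/2)² = π(4.6650e-04 m)² = 6.8368e-07 m²
L = m/(density·A) = 0.014/(9000×6.8368e-07) = 2.275 m
R = ρL/A = (4.61×10^-7)(2.275)/(6.8368e-07) = 1.53 Ω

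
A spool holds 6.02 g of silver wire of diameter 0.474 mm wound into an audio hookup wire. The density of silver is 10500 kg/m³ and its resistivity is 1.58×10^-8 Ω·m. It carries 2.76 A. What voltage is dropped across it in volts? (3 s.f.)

0.803 V

A = π(d/2)² = π(2.3700e-04 m)² = 1.7646e-07 m²
L = m/(density·A) = 0.00602/(10500×1.7646e-07) = 3.249 m
R = ρL/A = (1.58×10^-8)(3.249)/(1.7646e-07) = 0.2909 Ω
V = IR = 2.76 × 0.2909 = 0.803 V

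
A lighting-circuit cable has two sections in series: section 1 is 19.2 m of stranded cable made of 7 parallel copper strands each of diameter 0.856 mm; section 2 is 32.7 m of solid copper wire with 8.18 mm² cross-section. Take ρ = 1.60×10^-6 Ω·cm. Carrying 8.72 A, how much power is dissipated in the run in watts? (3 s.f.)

10.7 W

ρ = 1.60×10^-6 Ω·cm = 1.60×10^-8 Ω·m
Section 1: A_strand = π(4.2800e-04)² = 5.755e-07 m²; R₁ = ρL/(N·A_s) = (1.60×10^-8)(19.2)/(7×5.755e-07) = 0.07626 Ω
Section 2: A = 8.18 mm² = 8.180e-06 m²
R₂ = (1.60×10^-8)(32.7)/(8.180e-06) = 0.06396 Ω
R = R₁ + R₂ = 0.1402 Ω
P = I²R = (8.72)² × 0.1402 = 10.7 W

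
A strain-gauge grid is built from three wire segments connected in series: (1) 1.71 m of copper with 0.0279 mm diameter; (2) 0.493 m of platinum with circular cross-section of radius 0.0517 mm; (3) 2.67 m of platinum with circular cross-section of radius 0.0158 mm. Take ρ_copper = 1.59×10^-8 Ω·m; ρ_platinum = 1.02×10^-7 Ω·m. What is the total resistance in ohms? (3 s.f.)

Seg 1: A = π(d/2)² = π(1.3950e-05 m)² = 6.114e-10 m²
R_1 = (1.59×10^-8)(1.71)/(6.114e-10) = 44.47 Ω
Seg 2: A = πr² = π(5.1700e-05 m)² = 8.397e-09 m²
R_2 = (1.02×10^-7)(0.493)/(8.397e-09) = 5.988 Ω
Seg 3: A = πr² = π(1.5800e-05 m)² = 7.843e-10 m²
R_3 = (1.02×10^-7)(2.67)/(7.843e-10) = 347.3 Ω
R_total = R_1 + R_2 + R_3 = 398 Ω

398 Ω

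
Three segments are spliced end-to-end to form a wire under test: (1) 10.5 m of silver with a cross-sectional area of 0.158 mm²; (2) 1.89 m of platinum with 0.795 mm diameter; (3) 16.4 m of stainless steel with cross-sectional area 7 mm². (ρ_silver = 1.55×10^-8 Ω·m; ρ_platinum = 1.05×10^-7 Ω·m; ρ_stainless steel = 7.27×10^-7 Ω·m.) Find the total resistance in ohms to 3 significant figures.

Seg 1: A = 0.158 mm² = 1.580e-07 m²
R_1 = (1.55×10^-8)(10.5)/(1.580e-07) = 1.03 Ω
Seg 2: A = π(d/2)² = π(3.9750e-04 m)² = 4.964e-07 m²
R_2 = (1.05×10^-7)(1.89)/(4.964e-07) = 0.3998 Ω
Seg 3: A = 7 mm² = 7.000e-06 m²
R_3 = (7.27×10^-7)(16.4)/(7.000e-06) = 1.703 Ω
R_total = R_1 + R_2 + R_3 = 3.13 Ω

3.13 Ω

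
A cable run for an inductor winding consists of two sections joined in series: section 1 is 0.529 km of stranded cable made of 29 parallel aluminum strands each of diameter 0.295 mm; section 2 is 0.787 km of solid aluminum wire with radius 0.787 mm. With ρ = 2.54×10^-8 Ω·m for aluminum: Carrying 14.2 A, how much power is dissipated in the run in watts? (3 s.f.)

3440 W

Section 1: A_strand = π(1.4750e-04)² = 6.835e-08 m²; R₁ = ρL/(N·A_s) = (2.54×10^-8)(529)/(29×6.835e-08) = 6.779 Ω
Section 2: A = πr² = π(7.8700e-04 m)² = 1.946e-06 m²
R₂ = (2.54×10^-8)(787)/(1.946e-06) = 10.27 Ω
R = R₁ + R₂ = 17.05 Ω
P = I²R = (14.2)² × 17.05 = 3440 W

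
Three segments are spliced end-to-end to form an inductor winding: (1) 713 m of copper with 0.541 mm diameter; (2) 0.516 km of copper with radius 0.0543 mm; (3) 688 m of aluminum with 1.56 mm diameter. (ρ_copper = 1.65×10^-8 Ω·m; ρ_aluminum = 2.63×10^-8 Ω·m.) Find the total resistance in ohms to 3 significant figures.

Seg 1: A = π(d/2)² = π(2.7050e-04 m)² = 2.299e-07 m²
R_1 = (1.65×10^-8)(713)/(2.299e-07) = 51.18 Ω
Seg 2: A = πr² = π(5.4300e-05 m)² = 9.263e-09 m²
R_2 = (1.65×10^-8)(516)/(9.263e-09) = 919.1 Ω
Seg 3: A = π(d/2)² = π(7.8000e-04 m)² = 1.911e-06 m²
R_3 = (2.63×10^-8)(688)/(1.911e-06) = 9.467 Ω
R_total = R_1 + R_2 + R_3 = 980 Ω

980 Ω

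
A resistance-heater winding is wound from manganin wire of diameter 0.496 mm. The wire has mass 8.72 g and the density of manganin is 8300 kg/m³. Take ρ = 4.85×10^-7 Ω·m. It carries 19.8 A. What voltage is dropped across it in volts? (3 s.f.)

270 V

A = π(d/2)² = π(2.4800e-04 m)² = 1.9322e-07 m²
L = m/(density·A) = 0.00872/(8300×1.9322e-07) = 5.437 m
R = ρL/A = (4.85×10^-7)(5.437)/(1.9322e-07) = 13.65 Ω
V = IR = 19.8 × 13.65 = 270 V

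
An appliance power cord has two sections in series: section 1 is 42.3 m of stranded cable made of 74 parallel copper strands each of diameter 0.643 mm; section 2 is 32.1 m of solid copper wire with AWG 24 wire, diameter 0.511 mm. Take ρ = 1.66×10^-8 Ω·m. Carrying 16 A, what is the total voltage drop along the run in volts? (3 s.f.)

Section 1: A_strand = π(3.2150e-04)² = 3.247e-07 m²; R₁ = ρL/(N·A_s) = (1.66×10^-8)(42.3)/(74×3.247e-07) = 0.02922 Ω
Section 2: A = π(0.511/2 mm)² = π(2.5550e-04 m)² = 2.051e-07 m²
R₂ = (1.66×10^-8)(32.1)/(2.051e-07) = 2.598 Ω
R = R₁ + R₂ = 2.627 Ω
V = IR = 16 × 2.627 = 42.0 V

42.0 V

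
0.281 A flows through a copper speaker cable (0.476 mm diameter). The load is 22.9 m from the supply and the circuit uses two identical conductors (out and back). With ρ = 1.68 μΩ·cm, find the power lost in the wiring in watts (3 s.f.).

0.341 W

ρ = 1.68 μΩ·cm = 1.68×10^-8 Ω·m
A = π(d/2)² = π(2.3800e-04 m)² = 1.780e-07 m²
Total conductor length (both ways) L = 2 × 22.9 = 45.8 m
R = ρL/A = (1.68×10^-8)(45.8)/(1.780e-07) = 4.324 Ω
P = I²R = (0.281)² × 4.324 = 0.341 W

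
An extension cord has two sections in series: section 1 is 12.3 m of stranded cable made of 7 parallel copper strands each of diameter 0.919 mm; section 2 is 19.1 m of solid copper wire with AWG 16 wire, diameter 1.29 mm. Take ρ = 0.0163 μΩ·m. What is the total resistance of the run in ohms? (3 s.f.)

ρ = 0.0163 μΩ·m = 1.63×10^-8 Ω·m
Section 1: A_strand = π(4.5950e-04)² = 6.633e-07 m²; R₁ = ρL/(N·A_s) = (1.63×10^-8)(12.3)/(7×6.633e-07) = 0.04318 Ω
Section 2: A = π(1.29/2 mm)² = π(6.4500e-04 m)² = 1.307e-06 m²
R₂ = (1.63×10^-8)(19.1)/(1.307e-06) = 0.2382 Ω
R = R₁ + R₂ = 0.281 Ω

0.281 Ω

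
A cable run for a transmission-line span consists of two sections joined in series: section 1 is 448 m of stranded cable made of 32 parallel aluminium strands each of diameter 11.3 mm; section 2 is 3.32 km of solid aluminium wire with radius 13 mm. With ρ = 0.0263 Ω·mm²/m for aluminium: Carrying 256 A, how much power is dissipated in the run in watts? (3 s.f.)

ρ = 0.0263 Ω·mm²/m = 2.63×10^-8 Ω·m
Section 1: A_strand = π(5.6500e-03)² = 1.003e-04 m²; R₁ = ρL/(N·A_s) = (2.63×10^-8)(448)/(32×1.003e-04) = 0.003671 Ω
Section 2: A = πr² = π(1.3000e-02 m)² = 5.309e-04 m²
R₂ = (2.63×10^-8)(3320)/(5.309e-04) = 0.1645 Ω
R = R₁ + R₂ = 0.1681 Ω
P = I²R = (256)² × 0.1681 = 11000 W

11000 W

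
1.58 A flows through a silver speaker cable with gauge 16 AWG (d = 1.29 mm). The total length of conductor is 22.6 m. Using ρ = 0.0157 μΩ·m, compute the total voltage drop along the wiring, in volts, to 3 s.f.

0.429 V

ρ = 0.0157 μΩ·m = 1.57×10^-8 Ω·m
A = π(1.29/2 mm)² = π(6.4500e-04 m)² = 1.307e-06 m²
R = ρL/A = (1.57×10^-8)(22.6)/(1.307e-06) = 0.2715 Ω
V = IR = 1.58 × 0.2715 = 0.429 V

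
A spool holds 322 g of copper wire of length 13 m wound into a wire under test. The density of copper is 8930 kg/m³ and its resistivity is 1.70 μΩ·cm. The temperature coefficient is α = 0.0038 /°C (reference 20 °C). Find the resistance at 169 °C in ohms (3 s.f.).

0.125 Ω

ρ = 1.70 μΩ·cm = 1.70×10^-8 Ω·m
A = m/(density·L) = 0.322/(8930×13) = 2.7737e-06 m²
R = ρL/A = (1.70×10^-8)(13)/(2.7737e-06) = 0.07968 Ω
R(169 °C) = 0.07968 × (1 + 0.0038×149) = 0.125 Ω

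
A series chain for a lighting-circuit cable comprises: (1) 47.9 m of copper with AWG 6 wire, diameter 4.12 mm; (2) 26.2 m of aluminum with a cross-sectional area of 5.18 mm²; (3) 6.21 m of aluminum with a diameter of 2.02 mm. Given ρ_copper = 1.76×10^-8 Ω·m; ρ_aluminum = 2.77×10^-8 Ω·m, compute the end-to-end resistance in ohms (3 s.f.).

0.257 Ω

Seg 1: A = π(4.12/2 mm)² = π(2.0600e-03 m)² = 1.333e-05 m²
R_1 = (1.76×10^-8)(47.9)/(1.333e-05) = 0.06324 Ω
Seg 2: A = 5.18 mm² = 5.180e-06 m²
R_2 = (2.77×10^-8)(26.2)/(5.180e-06) = 0.1401 Ω
Seg 3: A = π(d/2)² = π(1.0100e-03 m)² = 3.205e-06 m²
R_3 = (2.77×10^-8)(6.21)/(3.205e-06) = 0.05368 Ω
R_total = R_1 + R_2 + R_3 = 0.257 Ω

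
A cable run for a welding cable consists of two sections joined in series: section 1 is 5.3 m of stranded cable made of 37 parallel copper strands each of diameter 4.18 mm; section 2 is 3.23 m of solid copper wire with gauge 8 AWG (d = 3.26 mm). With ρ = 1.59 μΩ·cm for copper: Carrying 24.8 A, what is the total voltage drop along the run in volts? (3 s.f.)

0.157 V

ρ = 1.59 μΩ·cm = 1.59×10^-8 Ω·m
Section 1: A_strand = π(2.0900e-03)² = 1.372e-05 m²; R₁ = ρL/(N·A_s) = (1.59×10^-8)(5.3)/(37×1.372e-05) = 1.660×10^-4 Ω
Section 2: A = π(3.26/2 mm)² = π(1.6300e-03 m)² = 8.347e-06 m²
R₂ = (1.59×10^-8)(3.23)/(8.347e-06) = 0.006153 Ω
R = R₁ + R₂ = 0.006319 Ω
V = IR = 24.8 × 0.006319 = 0.157 V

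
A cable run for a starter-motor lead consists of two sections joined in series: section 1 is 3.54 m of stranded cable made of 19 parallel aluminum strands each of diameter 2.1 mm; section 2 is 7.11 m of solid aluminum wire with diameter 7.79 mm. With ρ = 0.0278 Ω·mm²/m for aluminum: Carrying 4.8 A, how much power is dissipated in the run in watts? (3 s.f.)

0.130 W

ρ = 0.0278 Ω·mm²/m = 2.78×10^-8 Ω·m
Section 1: A_strand = π(1.0500e-03)² = 3.464e-06 m²; R₁ = ρL/(N·A_s) = (2.78×10^-8)(3.54)/(19×3.464e-06) = 0.001495 Ω
Section 2: A = π(d/2)² = π(3.8950e-03 m)² = 4.766e-05 m²
R₂ = (2.78×10^-8)(7.11)/(4.766e-05) = 0.004147 Ω
R = R₁ + R₂ = 0.005643 Ω
P = I²R = (4.8)² × 0.005643 = 0.130 W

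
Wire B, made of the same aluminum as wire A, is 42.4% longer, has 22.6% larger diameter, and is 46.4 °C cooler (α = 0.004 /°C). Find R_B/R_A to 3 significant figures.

0.772

R ∝ ρL/d² with ρ ∝ (1+αΔT), so R_B/R_A = (1 + 42.4/100) × (1 + 22.6/100)⁻² × (1 − 0.004×46.4)
= 1.424 × 0.6653 × 0.8144 = 0.772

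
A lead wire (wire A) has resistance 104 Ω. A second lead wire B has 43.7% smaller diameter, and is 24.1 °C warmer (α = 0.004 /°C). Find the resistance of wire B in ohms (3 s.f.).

360 Ω

R ∝ ρL/d² with ρ ∝ (1+αΔT), so R_B/R_A = (1 − 43.7/100)⁻² × (1 + 0.004×24.1)
= 3.155 × 1.096 = 3.459
R_B = 3.459 × 104 = 360 Ω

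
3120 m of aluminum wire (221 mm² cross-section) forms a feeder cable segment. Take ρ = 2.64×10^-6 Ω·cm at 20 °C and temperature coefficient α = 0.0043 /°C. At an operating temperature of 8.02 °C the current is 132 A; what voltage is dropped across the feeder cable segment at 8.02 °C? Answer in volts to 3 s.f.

ρ = 2.64×10^-6 Ω·cm = 2.64×10^-8 Ω·m
A = 221 mm² = 2.210e-04 m²
R₍20₎ = ρL/A = (2.64×10^-8)(3120)/(2.210e-04) = 0.3727 Ω
R₍8.02₎ = R₍20₎(1 + αΔT) = 0.3727 × (1 + 0.0043×-12) = 0.3535 Ω
V = IR = 132 × 0.3535 = 46.7 V

46.7 V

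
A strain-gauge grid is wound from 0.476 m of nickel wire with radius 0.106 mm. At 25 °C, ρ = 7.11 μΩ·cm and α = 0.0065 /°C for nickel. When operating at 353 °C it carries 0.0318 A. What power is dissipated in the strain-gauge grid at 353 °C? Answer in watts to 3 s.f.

ρ = 7.11 μΩ·cm = 7.11×10^-8 Ω·m
A = πr² = π(1.0600e-04 m)² = 3.530e-08 m²
R₍25₎ = ρL/A = (7.11×10^-8)(0.476)/(3.530e-08) = 0.9588 Ω
R₍353₎ = R₍25₎(1 + αΔT) = 0.9588 × (1 + 0.0065×328) = 3.003 Ω
P = I²R = (0.0318)² × 3.003 = 0.00304 W

0.00304 W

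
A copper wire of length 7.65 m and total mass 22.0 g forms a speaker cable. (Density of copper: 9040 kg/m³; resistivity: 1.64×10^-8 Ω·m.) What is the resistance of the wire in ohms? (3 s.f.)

A = m/(density·L) = 0.022/(9040×7.65) = 3.1812e-07 m²
R = ρL/A = (1.64×10^-8)(7.65)/(3.1812e-07) = 0.394 Ω

0.394 Ω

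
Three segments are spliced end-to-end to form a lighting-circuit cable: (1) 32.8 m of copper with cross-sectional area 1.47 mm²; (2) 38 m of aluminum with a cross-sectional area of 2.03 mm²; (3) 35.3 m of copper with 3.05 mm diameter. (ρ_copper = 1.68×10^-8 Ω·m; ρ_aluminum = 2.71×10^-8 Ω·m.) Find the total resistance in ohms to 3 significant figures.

0.963 Ω

Seg 1: A = 1.47 mm² = 1.470e-06 m²
R_1 = (1.68×10^-8)(32.8)/(1.470e-06) = 0.3749 Ω
Seg 2: A = 2.03 mm² = 2.030e-06 m²
R_2 = (2.71×10^-8)(38)/(2.030e-06) = 0.5073 Ω
Seg 3: A = π(d/2)² = π(1.5250e-03 m)² = 7.306e-06 m²
R_3 = (1.68×10^-8)(35.3)/(7.306e-06) = 0.08117 Ω
R_total = R_1 + R_2 + R_3 = 0.963 Ω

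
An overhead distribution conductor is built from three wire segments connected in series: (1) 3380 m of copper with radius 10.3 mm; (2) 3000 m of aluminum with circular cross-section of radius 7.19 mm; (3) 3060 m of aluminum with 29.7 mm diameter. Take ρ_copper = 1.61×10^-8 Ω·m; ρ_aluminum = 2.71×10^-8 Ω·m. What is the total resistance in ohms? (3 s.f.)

0.784 Ω

Seg 1: A = πr² = π(1.0300e-02 m)² = 3.333e-04 m²
R_1 = (1.61×10^-8)(3380)/(3.333e-04) = 0.1633 Ω
Seg 2: A = πr² = π(7.1900e-03 m)² = 1.624e-04 m²
R_2 = (2.71×10^-8)(3000)/(1.624e-04) = 0.5006 Ω
Seg 3: A = π(d/2)² = π(1.4850e-02 m)² = 6.928e-04 m²
R_3 = (2.71×10^-8)(3060)/(6.928e-04) = 0.1197 Ω
R_total = R_1 + R_2 + R_3 = 0.784 Ω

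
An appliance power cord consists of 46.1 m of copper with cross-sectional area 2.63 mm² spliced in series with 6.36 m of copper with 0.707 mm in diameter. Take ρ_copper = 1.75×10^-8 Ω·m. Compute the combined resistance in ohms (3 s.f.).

0.590 Ω

Segment 1: A = 2.63 mm² = 2.630e-06 m²
R₁ = ρL/A = (1.75×10^-8)(46.1)/(2.630e-06) = 0.3067 Ω
Segment 2: A = π(d/2)² = π(3.5350e-04 m)² = 3.926e-07 m²
R₂ = (1.75×10^-8)(6.36)/(3.926e-07) = 0.2835 Ω
R = R₁ + R₂ = 0.590 Ω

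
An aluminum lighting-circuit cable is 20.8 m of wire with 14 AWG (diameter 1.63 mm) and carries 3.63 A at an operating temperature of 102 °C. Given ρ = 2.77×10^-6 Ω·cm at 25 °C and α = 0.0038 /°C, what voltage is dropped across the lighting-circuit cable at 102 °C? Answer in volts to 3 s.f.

1.30 V

ρ = 2.77×10^-6 Ω·cm = 2.77×10^-8 Ω·m
A = π(1.63/2 mm)² = π(8.1500e-04 m)² = 2.087e-06 m²
R₍25₎ = ρL/A = (2.77×10^-8)(20.8)/(2.087e-06) = 0.2761 Ω
R₍102₎ = R₍25₎(1 + αΔT) = 0.2761 × (1 + 0.0038×77) = 0.3569 Ω
V = IR = 3.63 × 0.3569 = 1.30 V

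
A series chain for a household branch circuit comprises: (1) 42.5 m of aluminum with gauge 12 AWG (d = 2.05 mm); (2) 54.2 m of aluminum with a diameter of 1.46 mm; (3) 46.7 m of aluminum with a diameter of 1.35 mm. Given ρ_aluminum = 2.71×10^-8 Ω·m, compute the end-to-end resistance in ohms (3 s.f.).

2.11 Ω

Seg 1: A = π(2.05/2 mm)² = π(1.0250e-03 m)² = 3.301e-06 m²
R_1 = (2.71×10^-8)(42.5)/(3.301e-06) = 0.3489 Ω
Seg 2: A = π(d/2)² = π(7.3000e-04 m)² = 1.674e-06 m²
R_2 = (2.71×10^-8)(54.2)/(1.674e-06) = 0.8774 Ω
Seg 3: A = π(d/2)² = π(6.7500e-04 m)² = 1.431e-06 m²
R_3 = (2.71×10^-8)(46.7)/(1.431e-06) = 0.8842 Ω
R_total = R_1 + R_2 + R_3 = 2.11 Ω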